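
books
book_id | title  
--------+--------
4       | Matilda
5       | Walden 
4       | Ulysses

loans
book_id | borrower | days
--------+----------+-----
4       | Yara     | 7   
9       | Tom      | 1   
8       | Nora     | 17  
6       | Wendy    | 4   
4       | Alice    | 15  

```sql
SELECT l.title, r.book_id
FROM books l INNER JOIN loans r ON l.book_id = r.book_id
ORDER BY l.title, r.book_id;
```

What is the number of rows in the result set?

4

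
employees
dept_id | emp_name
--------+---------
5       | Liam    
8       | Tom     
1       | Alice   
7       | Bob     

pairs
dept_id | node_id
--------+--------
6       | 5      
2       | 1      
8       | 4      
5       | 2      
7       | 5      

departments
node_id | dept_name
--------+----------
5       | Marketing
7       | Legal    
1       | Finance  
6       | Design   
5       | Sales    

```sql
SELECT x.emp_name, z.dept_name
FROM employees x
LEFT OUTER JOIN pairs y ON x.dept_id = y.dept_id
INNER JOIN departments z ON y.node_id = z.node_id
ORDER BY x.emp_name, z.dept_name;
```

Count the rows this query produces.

2

Step 1 — x LEFT JOIN y on dept_id → 4 row(s).
Then INNER JOIN `departments z` on node_id: keep only rows whose y.node_id appears in z.
Result: 2 row(s).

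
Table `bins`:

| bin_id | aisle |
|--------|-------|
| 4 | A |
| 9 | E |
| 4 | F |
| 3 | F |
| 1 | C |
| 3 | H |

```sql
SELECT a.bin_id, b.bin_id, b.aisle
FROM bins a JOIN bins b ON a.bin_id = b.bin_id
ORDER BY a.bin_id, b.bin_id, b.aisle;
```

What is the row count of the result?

10

INNER JOIN keeps only pairs where the ON condition holds.
Matching on a.bin_id = b.bin_id.
- a (bin_id=4) pairs with 2 row(s) of b.
- a (bin_id=9) pairs with 1 row(s) of b.
- a (bin_id=4) pairs with 2 row(s) of b.
- a (bin_id=3) pairs with 2 row(s) of b.
- a (bin_id=1) pairs with 1 row(s) of b.
- a (bin_id=3) pairs with 2 row(s) of b.
Total: 10 rows.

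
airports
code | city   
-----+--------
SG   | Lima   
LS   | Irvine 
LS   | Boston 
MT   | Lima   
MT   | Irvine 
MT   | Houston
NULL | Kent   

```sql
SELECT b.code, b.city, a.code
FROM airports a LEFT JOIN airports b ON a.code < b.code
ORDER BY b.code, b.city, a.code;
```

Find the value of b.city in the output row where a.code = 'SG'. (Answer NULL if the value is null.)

NULL

LEFT JOIN keeps every row from `airports a`; unmatched rows get NULL for `airports b`'s columns.
Matching on a.code < b.code. A NULL in a compared column never satisfies the condition.
- a row (code=SG): no match → kept, b columns NULL.
- a row (code=LS): matches 4 b row(s) → 4 output row(s).
- a row (code=LS): matches 4 b row(s) → 4 output row(s).
- a row (code=MT): matches 1 b row(s) → 1 output row(s).
- a row (code=MT): matches 1 b row(s) → 1 output row(s).
- a row (code=MT): matches 1 b row(s) → 1 output row(s).
- a row (code=NULL): no match → kept, b columns NULL.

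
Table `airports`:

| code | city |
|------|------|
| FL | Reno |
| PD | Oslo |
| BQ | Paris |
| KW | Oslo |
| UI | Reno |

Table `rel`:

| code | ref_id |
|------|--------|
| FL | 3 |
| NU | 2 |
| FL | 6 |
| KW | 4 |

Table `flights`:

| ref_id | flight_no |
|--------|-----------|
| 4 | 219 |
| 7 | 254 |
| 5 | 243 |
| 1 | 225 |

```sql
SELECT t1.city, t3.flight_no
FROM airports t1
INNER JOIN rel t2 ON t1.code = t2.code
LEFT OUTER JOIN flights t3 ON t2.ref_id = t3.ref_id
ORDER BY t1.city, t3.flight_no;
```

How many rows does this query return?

3

Step 1 — t1 INNER JOIN t2 on code → 3 row(s).
Then LEFT JOIN `flights t3` on ref_id: each of those 3 rows is kept; rows whose t2.ref_id has no match in t3 get NULL for t3's columns.
Result: 3 row(s).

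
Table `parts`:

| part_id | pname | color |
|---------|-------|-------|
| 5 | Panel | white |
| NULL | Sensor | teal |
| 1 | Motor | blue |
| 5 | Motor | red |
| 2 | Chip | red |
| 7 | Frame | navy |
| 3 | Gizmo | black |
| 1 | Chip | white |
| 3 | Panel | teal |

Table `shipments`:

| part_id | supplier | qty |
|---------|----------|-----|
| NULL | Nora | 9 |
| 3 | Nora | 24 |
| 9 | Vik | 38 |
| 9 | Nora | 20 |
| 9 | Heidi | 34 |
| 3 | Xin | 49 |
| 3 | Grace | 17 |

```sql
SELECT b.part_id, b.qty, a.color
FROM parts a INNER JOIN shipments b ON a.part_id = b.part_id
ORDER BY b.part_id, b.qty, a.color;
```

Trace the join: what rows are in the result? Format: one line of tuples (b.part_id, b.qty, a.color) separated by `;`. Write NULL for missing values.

(3, 17, black); (3, 17, teal); (3, 24, black); (3, 24, teal); (3, 49, black); (3, 49, teal)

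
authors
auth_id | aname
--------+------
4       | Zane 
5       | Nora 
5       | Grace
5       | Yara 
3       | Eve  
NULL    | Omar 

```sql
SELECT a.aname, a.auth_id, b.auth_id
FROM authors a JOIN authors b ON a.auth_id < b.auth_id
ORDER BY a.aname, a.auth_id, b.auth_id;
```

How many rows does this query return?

7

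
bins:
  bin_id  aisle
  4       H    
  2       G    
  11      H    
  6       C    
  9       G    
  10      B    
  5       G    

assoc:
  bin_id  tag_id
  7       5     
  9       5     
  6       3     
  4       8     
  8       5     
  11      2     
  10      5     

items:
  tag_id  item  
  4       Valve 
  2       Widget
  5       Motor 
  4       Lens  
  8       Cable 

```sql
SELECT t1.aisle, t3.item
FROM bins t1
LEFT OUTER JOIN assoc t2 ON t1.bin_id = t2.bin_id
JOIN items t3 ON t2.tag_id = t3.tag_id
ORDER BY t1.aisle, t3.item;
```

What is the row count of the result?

4

Joins associate left-to-right: bins LEFT JOIN assoc on bin_id gives 7 intermediate row(s).
Then INNER JOIN `items t3` on tag_id: keep only rows whose t2.tag_id appears in t3.
Result: 4 row(s).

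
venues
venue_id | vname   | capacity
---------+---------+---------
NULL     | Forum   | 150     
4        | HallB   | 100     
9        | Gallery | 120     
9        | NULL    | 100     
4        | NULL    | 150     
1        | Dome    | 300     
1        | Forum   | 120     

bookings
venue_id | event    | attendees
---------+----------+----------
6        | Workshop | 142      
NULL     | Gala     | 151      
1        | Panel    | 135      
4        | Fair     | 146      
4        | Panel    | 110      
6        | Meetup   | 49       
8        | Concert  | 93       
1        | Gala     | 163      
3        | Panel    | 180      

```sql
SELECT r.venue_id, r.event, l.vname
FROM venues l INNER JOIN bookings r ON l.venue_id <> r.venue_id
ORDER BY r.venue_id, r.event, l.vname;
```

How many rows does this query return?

40

INNER JOIN keeps only pairs where the ON condition holds.
Matching on l.venue_id <> r.venue_id. A NULL in a compared column never satisfies the condition.
- venue_id=NULL: no matching r row, dropped.
- venue_id=4: 6 matching r row(s), so 6 row(s) emitted.
- venue_id=9: 8 matching r row(s), so 8 row(s) emitted.
- venue_id=9: 8 matching r row(s), so 8 row(s) emitted.
- venue_id=4: 6 matching r row(s), so 6 row(s) emitted.
- venue_id=1: 6 matching r row(s), so 6 row(s) emitted.
- venue_id=1: 6 matching r row(s), so 6 row(s) emitted.
Total: 40 rows.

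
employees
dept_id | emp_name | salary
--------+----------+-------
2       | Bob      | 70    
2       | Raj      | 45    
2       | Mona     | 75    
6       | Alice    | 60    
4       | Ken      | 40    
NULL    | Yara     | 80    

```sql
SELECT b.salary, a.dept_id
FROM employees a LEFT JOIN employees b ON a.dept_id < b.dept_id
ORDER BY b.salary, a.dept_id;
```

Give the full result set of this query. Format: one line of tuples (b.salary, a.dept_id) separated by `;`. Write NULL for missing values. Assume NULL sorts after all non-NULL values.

(40, 2); (40, 2); (40, 2); (60, 2); (60, 2); (60, 2); (60, 4); (NULL, 6); (NULL, NULL)

LEFT JOIN keeps every row from `employees a`; unmatched rows get NULL for `employees b`'s columns.
Matching on a.dept_id < b.dept_id. A NULL in a compared column never satisfies the condition.
Matched pairs: 7; unmatched a rows kept: 2.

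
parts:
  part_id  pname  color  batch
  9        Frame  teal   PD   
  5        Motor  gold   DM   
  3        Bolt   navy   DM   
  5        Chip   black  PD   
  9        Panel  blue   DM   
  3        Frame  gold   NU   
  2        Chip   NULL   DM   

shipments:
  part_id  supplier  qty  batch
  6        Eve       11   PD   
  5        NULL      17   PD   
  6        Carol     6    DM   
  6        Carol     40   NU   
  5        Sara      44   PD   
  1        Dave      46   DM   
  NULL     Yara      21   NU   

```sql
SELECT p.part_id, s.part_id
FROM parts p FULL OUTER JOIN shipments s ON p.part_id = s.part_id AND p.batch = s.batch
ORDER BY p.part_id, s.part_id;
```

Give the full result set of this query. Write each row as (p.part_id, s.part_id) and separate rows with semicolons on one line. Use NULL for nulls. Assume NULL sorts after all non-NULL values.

FULL OUTER JOIN keeps every row from both sides; unmatched rows get NULL for the other side's columns.
Matching on p.part_id = s.part_id AND p.batch = s.batch. A NULL in a compared column never satisfies the condition.
- p (part_id=9, batch=PD) has no partner → padded with NULL.
- p (part_id=5, batch=DM) has no partner → padded with NULL.
- p (part_id=3, batch=DM) has no partner → padded with NULL.
- p (part_id=5, batch=PD) pairs with 2 row(s) of s.
- p (part_id=9, batch=DM) has no partner → padded with NULL.
- p (part_id=3, batch=NU) has no partner → padded with NULL.
- p (part_id=2, batch=DM) has no partner → padded with NULL.
- plus 5 unmatched s row(s), each kept with NULL p columns.

(2, NULL); (3, NULL); (3, NULL); (5, 5); (5, 5); (5, NULL); (9, NULL); (9, NULL); (NULL, 1); (NULL, 6); (NULL, 6); (NULL, 6); (NULL, NULL)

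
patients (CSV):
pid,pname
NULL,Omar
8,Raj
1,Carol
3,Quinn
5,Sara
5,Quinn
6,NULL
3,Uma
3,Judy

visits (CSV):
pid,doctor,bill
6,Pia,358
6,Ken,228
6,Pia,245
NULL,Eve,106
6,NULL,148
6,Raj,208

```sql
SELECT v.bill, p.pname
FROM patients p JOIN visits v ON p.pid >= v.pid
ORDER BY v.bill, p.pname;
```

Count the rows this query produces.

10

INNER JOIN keeps only pairs where the ON condition holds.
Matching on p.pid >= v.pid. A NULL in a compared column never satisfies the condition.
- p[0] pid=NULL → no match; dropped.
- p[1] pid=8 → 5 match(es) in v → 5 row(s).
- p[2] pid=1 → no match; dropped.
- p[3] pid=3 → no match; dropped.
- p[4] pid=5 → no match; dropped.
- p[5] pid=5 → no match; dropped.
- p[6] pid=6 → 5 match(es) in v → 5 row(s).
- p[7] pid=3 → no match; dropped.
- p[8] pid=3 → no match; dropped.
Total: 10 rows.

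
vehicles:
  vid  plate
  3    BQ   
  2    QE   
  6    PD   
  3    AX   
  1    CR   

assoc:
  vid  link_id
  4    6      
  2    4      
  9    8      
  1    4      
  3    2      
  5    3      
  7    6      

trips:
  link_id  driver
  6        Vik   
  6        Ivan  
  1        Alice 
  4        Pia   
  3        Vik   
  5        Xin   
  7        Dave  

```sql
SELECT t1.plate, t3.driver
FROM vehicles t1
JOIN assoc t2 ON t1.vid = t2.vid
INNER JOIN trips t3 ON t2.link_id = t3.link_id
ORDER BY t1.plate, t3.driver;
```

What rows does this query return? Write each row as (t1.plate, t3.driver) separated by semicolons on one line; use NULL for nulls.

(CR, Pia); (QE, Pia)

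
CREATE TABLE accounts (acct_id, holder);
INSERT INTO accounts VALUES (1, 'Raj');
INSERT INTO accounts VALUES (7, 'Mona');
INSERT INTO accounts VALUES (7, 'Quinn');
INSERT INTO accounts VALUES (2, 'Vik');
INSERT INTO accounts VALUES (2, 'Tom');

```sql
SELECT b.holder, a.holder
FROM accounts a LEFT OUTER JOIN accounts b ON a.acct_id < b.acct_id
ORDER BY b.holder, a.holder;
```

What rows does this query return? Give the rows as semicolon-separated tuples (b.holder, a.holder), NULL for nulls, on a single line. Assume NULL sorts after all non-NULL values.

(Mona, Raj); (Mona, Tom); (Mona, Vik); (Quinn, Raj); (Quinn, Tom); (Quinn, Vik); (Tom, Raj); (Vik, Raj); (NULL, Mona); (NULL, Quinn)

LEFT JOIN keeps every row from `accounts a`; unmatched rows get NULL for `accounts b`'s columns.
Matching on a.acct_id < b.acct_id.
- a row (acct_id=1): matches 4 b row(s) → 4 output row(s).
- a row (acct_id=7): no match → kept, b columns NULL.
- a row (acct_id=7): no match → kept, b columns NULL.
- a row (acct_id=2): matches 2 b row(s) → 2 output row(s).
- a row (acct_id=2): matches 2 b row(s) → 2 output row(s).
After projecting and ordering:
b.holder | a.holder
Mona | Raj
Mona | Tom
Mona | Vik
Quinn | Raj
Quinn | Tom
Quinn | Vik
Tom | Raj
Vik | Raj
NULL | Mona
NULL | Quinn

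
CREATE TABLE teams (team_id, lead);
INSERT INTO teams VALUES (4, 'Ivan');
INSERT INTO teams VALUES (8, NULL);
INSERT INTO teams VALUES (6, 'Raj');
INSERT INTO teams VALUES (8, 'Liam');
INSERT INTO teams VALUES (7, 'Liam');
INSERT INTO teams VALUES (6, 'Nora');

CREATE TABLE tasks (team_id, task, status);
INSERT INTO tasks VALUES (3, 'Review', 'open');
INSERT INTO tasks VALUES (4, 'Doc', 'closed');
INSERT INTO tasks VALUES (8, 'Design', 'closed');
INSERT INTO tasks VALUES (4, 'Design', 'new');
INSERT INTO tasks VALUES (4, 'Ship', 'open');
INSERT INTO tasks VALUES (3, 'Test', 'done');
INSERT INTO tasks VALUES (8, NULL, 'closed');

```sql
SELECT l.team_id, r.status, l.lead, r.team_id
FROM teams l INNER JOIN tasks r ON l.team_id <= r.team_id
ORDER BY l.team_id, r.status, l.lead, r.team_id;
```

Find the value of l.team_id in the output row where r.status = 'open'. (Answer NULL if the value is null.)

INNER JOIN keeps only pairs where the ON condition holds.
Matching on l.team_id <= r.team_id.
Matched pairs: 15.

4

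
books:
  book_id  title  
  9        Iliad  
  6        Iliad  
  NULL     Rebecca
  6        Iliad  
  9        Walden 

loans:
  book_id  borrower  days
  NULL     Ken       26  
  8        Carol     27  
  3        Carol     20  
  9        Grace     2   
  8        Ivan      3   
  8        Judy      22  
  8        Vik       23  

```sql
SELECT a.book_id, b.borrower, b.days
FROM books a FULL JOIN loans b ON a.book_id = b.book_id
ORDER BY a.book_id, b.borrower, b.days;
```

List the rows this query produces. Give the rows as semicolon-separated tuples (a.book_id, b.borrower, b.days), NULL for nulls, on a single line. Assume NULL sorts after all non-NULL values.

(6, NULL, NULL); (6, NULL, NULL); (9, Grace, 2); (9, Grace, 2); (NULL, Carol, 20); (NULL, Carol, 27); (NULL, Ivan, 3); (NULL, Judy, 22); (NULL, Ken, 26); (NULL, Vik, 23); (NULL, NULL, NULL)

FULL OUTER JOIN keeps every row from both sides; unmatched rows get NULL for the other side's columns.
Matching on a.book_id = b.book_id. A NULL in a compared column never satisfies the condition.
Matched pairs: 2; unmatched a rows kept: 3; unmatched b rows kept: 6.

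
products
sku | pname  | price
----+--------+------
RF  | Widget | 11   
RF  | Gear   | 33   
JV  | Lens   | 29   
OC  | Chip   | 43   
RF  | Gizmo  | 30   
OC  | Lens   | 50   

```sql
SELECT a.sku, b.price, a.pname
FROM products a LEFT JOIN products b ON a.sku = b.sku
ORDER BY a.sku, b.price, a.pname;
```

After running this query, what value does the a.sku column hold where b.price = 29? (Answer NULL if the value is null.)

LEFT JOIN keeps every row from `products a`; unmatched rows get NULL for `products b`'s columns.
Matching on a.sku = b.sku.
Matched pairs: 14; unmatched a rows kept: 0.

JV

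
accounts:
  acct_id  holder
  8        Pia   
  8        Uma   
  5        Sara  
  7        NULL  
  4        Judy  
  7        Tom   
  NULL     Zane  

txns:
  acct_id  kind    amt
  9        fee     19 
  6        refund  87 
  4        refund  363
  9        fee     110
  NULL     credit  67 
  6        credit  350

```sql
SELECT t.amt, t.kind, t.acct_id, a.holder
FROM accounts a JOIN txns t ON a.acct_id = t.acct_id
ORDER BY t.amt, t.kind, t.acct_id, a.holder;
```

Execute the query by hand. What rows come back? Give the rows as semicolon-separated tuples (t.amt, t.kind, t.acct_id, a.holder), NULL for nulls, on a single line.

(363, refund, 4, Judy)

INNER JOIN keeps only pairs where the ON condition holds.
Matching on a.acct_id = t.acct_id. A NULL in a compared column never satisfies the condition.
- acct_id=8: no matching t row, dropped.
- acct_id=8: no matching t row, dropped.
- acct_id=5: no matching t row, dropped.
- acct_id=7: no matching t row, dropped.
- acct_id=4: 1 matching t row(s), so 1 row(s) emitted.
- acct_id=7: no matching t row, dropped.
- acct_id=NULL: no matching t row, dropped.
After projecting and ordering:
t.amt | t.kind | t.acct_id | a.holder
363 | refund | 4 | Judy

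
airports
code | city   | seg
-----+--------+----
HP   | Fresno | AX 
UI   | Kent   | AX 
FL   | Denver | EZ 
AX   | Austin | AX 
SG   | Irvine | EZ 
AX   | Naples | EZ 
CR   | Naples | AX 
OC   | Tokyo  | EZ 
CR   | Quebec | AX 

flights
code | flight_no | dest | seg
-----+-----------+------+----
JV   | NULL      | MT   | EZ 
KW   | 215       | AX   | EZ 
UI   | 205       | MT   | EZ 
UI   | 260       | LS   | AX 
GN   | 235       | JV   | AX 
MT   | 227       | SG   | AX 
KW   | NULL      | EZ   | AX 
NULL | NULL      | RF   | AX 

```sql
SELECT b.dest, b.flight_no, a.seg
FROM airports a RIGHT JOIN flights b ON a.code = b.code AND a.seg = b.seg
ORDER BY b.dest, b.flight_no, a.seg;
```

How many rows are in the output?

RIGHT JOIN keeps every row from `flights`; unmatched rows get NULL for `airports`'s columns.
Matching on a.code = b.code AND a.seg = b.seg. A NULL in a compared column never satisfies the condition.
- a[0] code=HP, seg=AX → no match.
- a[1] code=UI, seg=AX → 1 match(es) in b → 1 row(s).
- a[2] code=FL, seg=EZ → no match.
- a[3] code=AX, seg=AX → no match.
- a[4] code=SG, seg=EZ → no match.
- a[5] code=AX, seg=EZ → no match.
- a[6] code=CR, seg=AX → no match.
- a[7] code=OC, seg=EZ → no match.
- a[8] code=CR, seg=AX → no match.
- 7 row(s) from b found no a partner → padded with NULL.
Total: 1 matched + 7 padded = 8 rows.

8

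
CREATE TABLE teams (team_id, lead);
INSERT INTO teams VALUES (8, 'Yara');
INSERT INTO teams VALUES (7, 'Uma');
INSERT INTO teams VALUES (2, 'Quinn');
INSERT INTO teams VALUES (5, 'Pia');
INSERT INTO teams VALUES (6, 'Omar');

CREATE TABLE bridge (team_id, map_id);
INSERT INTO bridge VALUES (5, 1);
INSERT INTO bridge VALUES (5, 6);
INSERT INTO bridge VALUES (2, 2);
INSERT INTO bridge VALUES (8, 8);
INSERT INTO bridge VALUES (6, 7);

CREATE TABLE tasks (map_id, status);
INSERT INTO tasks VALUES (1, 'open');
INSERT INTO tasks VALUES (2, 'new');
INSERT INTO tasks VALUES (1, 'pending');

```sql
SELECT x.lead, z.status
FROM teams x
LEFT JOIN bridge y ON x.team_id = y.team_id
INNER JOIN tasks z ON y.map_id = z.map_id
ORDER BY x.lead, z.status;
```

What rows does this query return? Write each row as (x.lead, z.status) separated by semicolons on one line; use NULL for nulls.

Step 1 — x LEFT JOIN y on team_id → 6 row(s).
Then INNER JOIN `tasks z` on map_id: keep only rows whose y.map_id appears in z.

(Pia, open); (Pia, pending); (Quinn, new)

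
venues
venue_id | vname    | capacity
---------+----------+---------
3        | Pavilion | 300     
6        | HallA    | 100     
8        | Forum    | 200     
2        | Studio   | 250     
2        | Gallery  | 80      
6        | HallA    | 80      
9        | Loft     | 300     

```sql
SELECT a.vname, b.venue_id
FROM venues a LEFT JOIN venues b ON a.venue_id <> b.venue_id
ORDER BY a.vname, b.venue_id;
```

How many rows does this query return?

38

LEFT JOIN keeps every row from `venues a`; unmatched rows get NULL for `venues b`'s columns.
Matching on a.venue_id <> b.venue_id.
Matched pairs: 38; unmatched a rows kept: 0.
Total: 38 rows.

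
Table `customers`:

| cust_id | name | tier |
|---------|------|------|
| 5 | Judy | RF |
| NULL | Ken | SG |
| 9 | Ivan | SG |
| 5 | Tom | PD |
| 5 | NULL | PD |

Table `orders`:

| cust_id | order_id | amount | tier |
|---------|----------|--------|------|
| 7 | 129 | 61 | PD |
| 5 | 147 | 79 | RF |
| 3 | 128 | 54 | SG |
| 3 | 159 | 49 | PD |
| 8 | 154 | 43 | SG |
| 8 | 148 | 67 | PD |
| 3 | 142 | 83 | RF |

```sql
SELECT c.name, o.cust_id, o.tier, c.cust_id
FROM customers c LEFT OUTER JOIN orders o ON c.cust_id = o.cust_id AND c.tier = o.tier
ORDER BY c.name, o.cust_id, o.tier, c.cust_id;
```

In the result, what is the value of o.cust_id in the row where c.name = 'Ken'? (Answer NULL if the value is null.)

LEFT JOIN keeps every row from `customers`; unmatched rows get NULL for `orders`'s columns.
Matching on c.cust_id = o.cust_id AND c.tier = o.tier. A NULL in a compared column never satisfies the condition.
- c (cust_id=5, tier=RF) pairs with 1 row(s) of o.
- c (cust_id=NULL, tier=SG) has no partner → padded with NULL.
- c (cust_id=9, tier=SG) has no partner → padded with NULL.
- c (cust_id=5, tier=PD) has no partner → padded with NULL.
- c (cust_id=5, tier=PD) has no partner → padded with NULL.

NULL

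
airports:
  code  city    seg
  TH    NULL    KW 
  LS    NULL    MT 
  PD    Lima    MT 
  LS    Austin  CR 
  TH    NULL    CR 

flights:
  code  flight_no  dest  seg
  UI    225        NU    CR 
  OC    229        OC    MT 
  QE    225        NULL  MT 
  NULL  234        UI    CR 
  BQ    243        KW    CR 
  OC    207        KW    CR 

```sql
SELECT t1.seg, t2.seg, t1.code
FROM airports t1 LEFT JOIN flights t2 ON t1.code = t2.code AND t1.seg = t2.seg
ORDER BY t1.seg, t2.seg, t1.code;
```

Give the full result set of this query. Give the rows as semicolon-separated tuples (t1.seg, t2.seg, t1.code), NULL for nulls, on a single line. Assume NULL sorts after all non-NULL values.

LEFT JOIN keeps every row from `airports`; unmatched rows get NULL for `flights`'s columns.
Matching on t1.code = t2.code AND t1.seg = t2.seg. A NULL in a compared column never satisfies the condition.
- code=TH, seg=KW: no t2 row matches, row kept with t2 columns NULL.
- code=LS, seg=MT: no t2 row matches, row kept with t2 columns NULL.
- code=PD, seg=MT: no t2 row matches, row kept with t2 columns NULL.
- code=LS, seg=CR: no t2 row matches, row kept with t2 columns NULL.
- code=TH, seg=CR: no t2 row matches, row kept with t2 columns NULL.
After projecting and ordering:
t1.seg | t2.seg | t1.code
CR | NULL | LS
CR | NULL | TH
KW | NULL | TH
MT | NULL | LS
MT | NULL | PD

(CR, NULL, LS); (CR, NULL, TH); (KW, NULL, TH); (MT, NULL, LS); (MT, NULL, PD)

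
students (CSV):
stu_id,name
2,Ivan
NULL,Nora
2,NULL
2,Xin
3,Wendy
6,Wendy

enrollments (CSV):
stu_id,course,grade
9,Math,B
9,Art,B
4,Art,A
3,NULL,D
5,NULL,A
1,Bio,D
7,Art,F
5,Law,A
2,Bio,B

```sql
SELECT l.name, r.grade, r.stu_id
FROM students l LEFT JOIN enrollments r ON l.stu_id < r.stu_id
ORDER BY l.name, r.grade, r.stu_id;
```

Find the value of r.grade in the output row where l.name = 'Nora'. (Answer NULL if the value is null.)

NULL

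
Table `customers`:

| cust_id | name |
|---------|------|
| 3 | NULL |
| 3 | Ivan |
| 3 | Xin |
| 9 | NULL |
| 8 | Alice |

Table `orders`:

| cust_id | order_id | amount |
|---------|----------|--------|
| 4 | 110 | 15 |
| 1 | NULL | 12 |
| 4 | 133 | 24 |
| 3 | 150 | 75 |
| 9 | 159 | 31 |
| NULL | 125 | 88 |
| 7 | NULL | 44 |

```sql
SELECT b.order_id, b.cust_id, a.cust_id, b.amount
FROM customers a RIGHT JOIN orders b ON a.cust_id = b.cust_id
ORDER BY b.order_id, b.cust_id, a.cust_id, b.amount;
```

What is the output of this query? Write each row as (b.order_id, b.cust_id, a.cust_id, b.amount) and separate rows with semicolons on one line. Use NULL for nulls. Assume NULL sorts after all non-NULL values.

(110, 4, NULL, 15); (125, NULL, NULL, 88); (133, 4, NULL, 24); (150, 3, 3, 75); (150, 3, 3, 75); (150, 3, 3, 75); (159, 9, 9, 31); (NULL, 1, NULL, 12); (NULL, 7, NULL, 44)

RIGHT JOIN keeps every row from `orders`; unmatched rows get NULL for `customers`'s columns.
Matching on a.cust_id = b.cust_id. A NULL in a compared column never satisfies the condition.
Matched pairs: 4; unmatched b rows kept: 5.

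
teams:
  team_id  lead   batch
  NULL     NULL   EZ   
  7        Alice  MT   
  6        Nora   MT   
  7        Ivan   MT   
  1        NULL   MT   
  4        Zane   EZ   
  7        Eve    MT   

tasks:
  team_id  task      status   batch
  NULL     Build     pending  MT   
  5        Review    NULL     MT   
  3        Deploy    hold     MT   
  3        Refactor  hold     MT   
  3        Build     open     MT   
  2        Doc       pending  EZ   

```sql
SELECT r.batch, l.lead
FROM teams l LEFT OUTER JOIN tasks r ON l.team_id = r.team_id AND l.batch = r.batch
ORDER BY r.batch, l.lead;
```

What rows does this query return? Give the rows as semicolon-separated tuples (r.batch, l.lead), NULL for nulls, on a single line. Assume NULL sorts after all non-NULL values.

(NULL, Alice); (NULL, Eve); (NULL, Ivan); (NULL, Nora); (NULL, Zane); (NULL, NULL); (NULL, NULL)

LEFT JOIN keeps every row from `teams`; unmatched rows get NULL for `tasks`'s columns.
Matching on l.team_id = r.team_id AND l.batch = r.batch. A NULL in a compared column never satisfies the condition.
- l row (team_id=NULL, batch=EZ): no match → kept, r columns NULL.
- l row (team_id=7, batch=MT): no match → kept, r columns NULL.
- l row (team_id=6, batch=MT): no match → kept, r columns NULL.
- l row (team_id=7, batch=MT): no match → kept, r columns NULL.
- l row (team_id=1, batch=MT): no match → kept, r columns NULL.
- l row (team_id=4, batch=EZ): no match → kept, r columns NULL.
- l row (team_id=7, batch=MT): no match → kept, r columns NULL.
After projecting and ordering:
r.batch | l.lead
NULL | Alice
NULL | Eve
NULL | Ivan
NULL | Nora
NULL | Zane
NULL | NULL
NULL | NULL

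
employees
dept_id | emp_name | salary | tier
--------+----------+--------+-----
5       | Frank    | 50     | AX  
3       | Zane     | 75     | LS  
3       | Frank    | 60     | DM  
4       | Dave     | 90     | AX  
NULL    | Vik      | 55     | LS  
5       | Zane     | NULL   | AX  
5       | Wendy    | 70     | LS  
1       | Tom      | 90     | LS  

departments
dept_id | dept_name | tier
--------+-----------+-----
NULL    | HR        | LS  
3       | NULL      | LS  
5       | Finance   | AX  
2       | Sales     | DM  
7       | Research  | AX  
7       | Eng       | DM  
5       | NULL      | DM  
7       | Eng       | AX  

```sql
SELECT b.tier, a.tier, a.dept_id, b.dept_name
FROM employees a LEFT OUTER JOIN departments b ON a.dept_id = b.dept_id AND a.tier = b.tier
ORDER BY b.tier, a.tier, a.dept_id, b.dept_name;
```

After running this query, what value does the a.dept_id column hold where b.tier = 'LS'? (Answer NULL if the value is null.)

3

LEFT JOIN keeps every row from `employees`; unmatched rows get NULL for `departments`'s columns.
Matching on a.dept_id = b.dept_id AND a.tier = b.tier. A NULL in a compared column never satisfies the condition.
- a[0] dept_id=5, tier=AX → 1 match(es) in b → 1 row(s).
- a[1] dept_id=3, tier=LS → 1 match(es) in b → 1 row(s).
- a[2] dept_id=3, tier=DM → no match; kept with NULLs on the b side.
- a[3] dept_id=4, tier=AX → no match; kept with NULLs on the b side.
- a[4] dept_id=NULL, tier=LS → no match; kept with NULLs on the b side.
- a[5] dept_id=5, tier=AX → 1 match(es) in b → 1 row(s).
- a[6] dept_id=5, tier=LS → no match; kept with NULLs on the b side.
- a[7] dept_id=1, tier=LS → no match; kept with NULLs on the b side.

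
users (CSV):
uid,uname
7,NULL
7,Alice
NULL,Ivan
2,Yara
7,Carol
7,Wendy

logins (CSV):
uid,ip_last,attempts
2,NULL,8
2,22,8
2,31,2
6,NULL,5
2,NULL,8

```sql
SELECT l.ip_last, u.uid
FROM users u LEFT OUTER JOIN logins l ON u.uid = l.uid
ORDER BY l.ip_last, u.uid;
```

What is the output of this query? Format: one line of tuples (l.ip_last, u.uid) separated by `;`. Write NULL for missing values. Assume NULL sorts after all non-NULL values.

(22, 2); (31, 2); (NULL, 2); (NULL, 2); (NULL, 7); (NULL, 7); (NULL, 7); (NULL, 7); (NULL, NULL)

LEFT JOIN keeps every row from `users`; unmatched rows get NULL for `logins`'s columns.
Matching on u.uid = l.uid. A NULL in a compared column never satisfies the condition.
- u (uid=7) has no partner → padded with NULL.
- u (uid=7) has no partner → padded with NULL.
- u (uid=NULL) has no partner → padded with NULL.
- u (uid=2) pairs with 4 row(s) of l.
- u (uid=7) has no partner → padded with NULL.
- u (uid=7) has no partner → padded with NULL.
After projecting and ordering:
l.ip_last | u.uid
22 | 2
31 | 2
NULL | 2
NULL | 2
NULL | 7
NULL | 7
NULL | 7
NULL | 7
NULL | NULL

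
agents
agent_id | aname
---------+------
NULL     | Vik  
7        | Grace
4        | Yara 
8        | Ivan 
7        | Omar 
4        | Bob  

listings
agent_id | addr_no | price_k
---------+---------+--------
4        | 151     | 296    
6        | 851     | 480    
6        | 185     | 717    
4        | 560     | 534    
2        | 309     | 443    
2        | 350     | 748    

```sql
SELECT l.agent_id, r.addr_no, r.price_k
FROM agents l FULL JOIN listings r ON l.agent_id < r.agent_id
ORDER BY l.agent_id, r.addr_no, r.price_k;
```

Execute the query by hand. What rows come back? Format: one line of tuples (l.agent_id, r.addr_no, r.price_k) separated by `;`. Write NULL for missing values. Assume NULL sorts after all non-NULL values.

FULL OUTER JOIN keeps every row from both sides; unmatched rows get NULL for the other side's columns.
Matching on l.agent_id < r.agent_id. A NULL in a compared column never satisfies the condition.
- l row (agent_id=NULL): no match → kept, r columns NULL.
- l row (agent_id=7): no match → kept, r columns NULL.
- l row (agent_id=4): matches 2 r row(s) → 2 output row(s).
- l row (agent_id=8): no match → kept, r columns NULL.
- l row (agent_id=7): no match → kept, r columns NULL.
- l row (agent_id=4): matches 2 r row(s) → 2 output row(s).
- plus 4 unmatched r row(s), each kept with NULL l columns.

(4, 185, 717); (4, 185, 717); (4, 851, 480); (4, 851, 480); (7, NULL, NULL); (7, NULL, NULL); (8, NULL, NULL); (NULL, 151, 296); (NULL, 309, 443); (NULL, 350, 748); (NULL, 560, 534); (NULL, NULL, NULL)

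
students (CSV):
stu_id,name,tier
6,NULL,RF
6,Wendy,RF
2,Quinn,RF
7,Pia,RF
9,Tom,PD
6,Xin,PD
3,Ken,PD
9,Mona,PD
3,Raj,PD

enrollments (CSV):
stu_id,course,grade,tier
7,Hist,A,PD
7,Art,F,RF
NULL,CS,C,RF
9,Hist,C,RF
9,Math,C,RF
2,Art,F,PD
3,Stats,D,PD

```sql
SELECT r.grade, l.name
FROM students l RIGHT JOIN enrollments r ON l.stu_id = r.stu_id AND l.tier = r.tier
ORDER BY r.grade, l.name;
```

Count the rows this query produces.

RIGHT JOIN keeps every row from `enrollments`; unmatched rows get NULL for `students`'s columns.
Matching on l.stu_id = r.stu_id AND l.tier = r.tier. A NULL in a compared column never satisfies the condition.
- l (stu_id=6, tier=RF) has no partner in r.
- l (stu_id=6, tier=RF) has no partner in r.
- l (stu_id=2, tier=RF) has no partner in r.
- l (stu_id=7, tier=RF) pairs with 1 row(s) of r.
- l (stu_id=9, tier=PD) has no partner in r.
- l (stu_id=6, tier=PD) has no partner in r.
- l (stu_id=3, tier=PD) pairs with 1 row(s) of r.
- l (stu_id=9, tier=PD) has no partner in r.
- l (stu_id=3, tier=PD) pairs with 1 row(s) of r.
- 5 r row(s) had no l match → kept, l columns NULL.
Total: 3 matched + 5 padded = 8 rows.

8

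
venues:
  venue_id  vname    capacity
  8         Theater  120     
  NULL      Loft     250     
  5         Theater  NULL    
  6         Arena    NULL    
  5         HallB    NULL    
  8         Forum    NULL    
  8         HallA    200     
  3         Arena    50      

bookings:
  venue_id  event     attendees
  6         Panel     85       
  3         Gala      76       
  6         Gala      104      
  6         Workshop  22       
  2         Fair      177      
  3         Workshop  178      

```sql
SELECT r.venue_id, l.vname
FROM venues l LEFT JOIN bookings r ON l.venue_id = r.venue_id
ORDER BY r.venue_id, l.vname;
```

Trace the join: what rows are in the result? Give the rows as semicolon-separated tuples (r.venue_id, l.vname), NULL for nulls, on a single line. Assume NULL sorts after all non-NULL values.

(3, Arena); (3, Arena); (6, Arena); (6, Arena); (6, Arena); (NULL, Forum); (NULL, HallA); (NULL, HallB); (NULL, Loft); (NULL, Theater); (NULL, Theater)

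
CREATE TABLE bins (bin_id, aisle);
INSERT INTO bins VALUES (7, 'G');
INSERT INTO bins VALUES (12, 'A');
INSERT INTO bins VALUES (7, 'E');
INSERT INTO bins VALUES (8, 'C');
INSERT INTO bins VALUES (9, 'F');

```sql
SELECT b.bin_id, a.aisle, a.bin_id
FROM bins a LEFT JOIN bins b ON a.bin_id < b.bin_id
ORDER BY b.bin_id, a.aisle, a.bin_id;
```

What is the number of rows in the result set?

10

LEFT JOIN keeps every row from `bins a`; unmatched rows get NULL for `bins b`'s columns.
Matching on a.bin_id < b.bin_id.
- a[0] bin_id=7 → 3 match(es) in b → 3 row(s).
- a[1] bin_id=12 → no match; kept with NULLs on the b side.
- a[2] bin_id=7 → 3 match(es) in b → 3 row(s).
- a[3] bin_id=8 → 2 match(es) in b → 2 row(s).
- a[4] bin_id=9 → 1 match(es) in b → 1 row(s).
Total: 9 matched + 1 padded = 10 rows.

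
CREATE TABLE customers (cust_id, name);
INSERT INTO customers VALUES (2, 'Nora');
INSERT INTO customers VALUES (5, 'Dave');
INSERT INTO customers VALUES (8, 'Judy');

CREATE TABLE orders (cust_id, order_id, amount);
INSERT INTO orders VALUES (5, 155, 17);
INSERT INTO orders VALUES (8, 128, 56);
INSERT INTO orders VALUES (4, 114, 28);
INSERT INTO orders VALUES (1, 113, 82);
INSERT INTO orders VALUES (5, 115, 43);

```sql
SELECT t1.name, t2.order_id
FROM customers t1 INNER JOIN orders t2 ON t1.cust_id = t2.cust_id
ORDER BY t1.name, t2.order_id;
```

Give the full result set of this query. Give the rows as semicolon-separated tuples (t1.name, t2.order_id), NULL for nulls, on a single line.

(Dave, 115); (Dave, 155); (Judy, 128)

INNER JOIN keeps only pairs where the ON condition holds.
Matching on t1.cust_id = t2.cust_id.
Matched pairs: 3.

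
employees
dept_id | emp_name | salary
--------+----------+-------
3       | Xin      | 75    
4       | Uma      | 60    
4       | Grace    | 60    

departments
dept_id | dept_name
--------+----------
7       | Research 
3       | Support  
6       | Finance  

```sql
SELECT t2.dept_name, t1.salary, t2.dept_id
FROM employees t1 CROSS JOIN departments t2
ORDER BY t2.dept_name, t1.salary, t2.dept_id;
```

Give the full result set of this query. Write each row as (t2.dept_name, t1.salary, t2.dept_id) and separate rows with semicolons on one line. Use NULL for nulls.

(Finance, 60, 6); (Finance, 60, 6); (Finance, 75, 6); (Research, 60, 7); (Research, 60, 7); (Research, 75, 7); (Support, 60, 3); (Support, 60, 3); (Support, 75, 3)

CROSS JOIN pairs every row of `employees` with every row of `departments`: 3 × 3 = 9 rows.
After projecting and ordering:
t2.dept_name | t1.salary | t2.dept_id
Finance | 60 | 6
Finance | 60 | 6
Finance | 75 | 6
Research | 60 | 7
Research | 60 | 7
Research | 75 | 7
Support | 60 | 3
Support | 60 | 3
Support | 75 | 3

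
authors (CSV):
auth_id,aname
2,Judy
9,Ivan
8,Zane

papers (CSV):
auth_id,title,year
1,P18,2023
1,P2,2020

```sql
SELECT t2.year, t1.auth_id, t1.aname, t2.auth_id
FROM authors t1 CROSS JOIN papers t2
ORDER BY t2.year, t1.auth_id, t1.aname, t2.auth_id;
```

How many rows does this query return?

6

CROSS JOIN pairs every row of `authors` with every row of `papers`: 3 × 2 = 6 rows.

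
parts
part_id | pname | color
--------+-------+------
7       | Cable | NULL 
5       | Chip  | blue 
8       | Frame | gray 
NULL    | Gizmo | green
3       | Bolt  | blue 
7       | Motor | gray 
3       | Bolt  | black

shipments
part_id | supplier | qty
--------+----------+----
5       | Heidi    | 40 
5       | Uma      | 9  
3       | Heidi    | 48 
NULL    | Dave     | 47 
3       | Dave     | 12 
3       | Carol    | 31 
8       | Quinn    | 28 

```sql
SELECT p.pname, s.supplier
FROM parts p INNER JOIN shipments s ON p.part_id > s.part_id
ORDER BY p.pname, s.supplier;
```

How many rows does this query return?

18

INNER JOIN keeps only pairs where the ON condition holds.
Matching on p.part_id > s.part_id. A NULL in a compared column never satisfies the condition.
Matched pairs: 18.
Total: 18 rows.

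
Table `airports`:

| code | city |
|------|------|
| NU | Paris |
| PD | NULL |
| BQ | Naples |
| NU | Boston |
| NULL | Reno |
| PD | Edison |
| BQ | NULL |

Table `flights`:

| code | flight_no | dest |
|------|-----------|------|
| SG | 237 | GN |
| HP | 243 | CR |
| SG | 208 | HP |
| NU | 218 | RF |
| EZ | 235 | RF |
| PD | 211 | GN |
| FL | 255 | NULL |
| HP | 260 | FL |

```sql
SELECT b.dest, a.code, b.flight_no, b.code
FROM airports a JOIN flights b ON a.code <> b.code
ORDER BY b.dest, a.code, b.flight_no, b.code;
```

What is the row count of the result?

44

INNER JOIN keeps only pairs where the ON condition holds.
Matching on a.code <> b.code. A NULL in a compared column never satisfies the condition.
- a (code=NU) pairs with 7 row(s) of b.
- a (code=PD) pairs with 7 row(s) of b.
- a (code=BQ) pairs with 8 row(s) of b.
- a (code=NU) pairs with 7 row(s) of b.
- a (code=NULL) has no partner → excluded.
- a (code=PD) pairs with 7 row(s) of b.
- a (code=BQ) pairs with 8 row(s) of b.
Total: 44 rows.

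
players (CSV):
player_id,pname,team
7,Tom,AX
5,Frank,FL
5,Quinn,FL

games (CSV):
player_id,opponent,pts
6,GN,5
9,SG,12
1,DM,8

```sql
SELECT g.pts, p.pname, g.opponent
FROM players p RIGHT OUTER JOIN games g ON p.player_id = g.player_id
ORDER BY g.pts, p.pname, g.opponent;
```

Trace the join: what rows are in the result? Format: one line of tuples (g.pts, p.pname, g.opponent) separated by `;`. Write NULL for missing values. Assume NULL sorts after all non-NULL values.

(5, NULL, GN); (8, NULL, DM); (12, NULL, SG)

RIGHT JOIN keeps every row from `games`; unmatched rows get NULL for `players`'s columns.
Matching on p.player_id = g.player_id.
Matched pairs: 0; unmatched g rows kept: 3.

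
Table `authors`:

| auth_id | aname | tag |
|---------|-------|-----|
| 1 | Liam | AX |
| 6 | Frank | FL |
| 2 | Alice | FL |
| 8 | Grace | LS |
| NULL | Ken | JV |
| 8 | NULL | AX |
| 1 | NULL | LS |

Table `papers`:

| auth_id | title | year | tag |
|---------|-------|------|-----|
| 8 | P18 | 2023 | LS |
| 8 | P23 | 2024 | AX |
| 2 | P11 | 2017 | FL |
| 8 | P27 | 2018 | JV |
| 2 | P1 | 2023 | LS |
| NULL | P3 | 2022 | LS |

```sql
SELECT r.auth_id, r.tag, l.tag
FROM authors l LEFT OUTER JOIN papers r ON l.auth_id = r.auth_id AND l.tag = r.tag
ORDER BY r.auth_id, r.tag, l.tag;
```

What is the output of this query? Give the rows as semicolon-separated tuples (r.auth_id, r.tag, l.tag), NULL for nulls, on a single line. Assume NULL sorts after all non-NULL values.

(2, FL, FL); (8, AX, AX); (8, LS, LS); (NULL, NULL, AX); (NULL, NULL, FL); (NULL, NULL, JV); (NULL, NULL, LS)

LEFT JOIN keeps every row from `authors`; unmatched rows get NULL for `papers`'s columns.
Matching on l.auth_id = r.auth_id AND l.tag = r.tag. A NULL in a compared column never satisfies the condition.
- l (auth_id=1, tag=AX) has no partner → padded with NULL.
- l (auth_id=6, tag=FL) has no partner → padded with NULL.
- l (auth_id=2, tag=FL) pairs with 1 row(s) of r.
- l (auth_id=8, tag=LS) pairs with 1 row(s) of r.
- l (auth_id=NULL, tag=JV) has no partner → padded with NULL.
- l (auth_id=8, tag=AX) pairs with 1 row(s) of r.
- l (auth_id=1, tag=LS) has no partner → padded with NULL.
After projecting and ordering:
r.auth_id | r.tag | l.tag
2 | FL | FL
8 | AX | AX
8 | LS | LS
NULL | NULL | AX
NULL | NULL | FL
NULL | NULL | JV
NULL | NULL | LS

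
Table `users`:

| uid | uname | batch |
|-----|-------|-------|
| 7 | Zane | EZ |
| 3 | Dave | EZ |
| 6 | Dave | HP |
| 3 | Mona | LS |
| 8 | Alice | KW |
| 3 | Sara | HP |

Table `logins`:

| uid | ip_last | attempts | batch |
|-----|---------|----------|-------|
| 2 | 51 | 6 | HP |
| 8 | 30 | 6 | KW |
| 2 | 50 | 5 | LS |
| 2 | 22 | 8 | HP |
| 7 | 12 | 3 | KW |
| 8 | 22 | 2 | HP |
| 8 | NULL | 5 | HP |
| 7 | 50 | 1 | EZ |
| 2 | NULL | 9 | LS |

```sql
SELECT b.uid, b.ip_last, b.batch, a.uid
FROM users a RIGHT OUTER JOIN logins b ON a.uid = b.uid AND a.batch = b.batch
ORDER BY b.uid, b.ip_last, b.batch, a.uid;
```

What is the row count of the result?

RIGHT JOIN keeps every row from `logins`; unmatched rows get NULL for `users`'s columns.
Matching on a.uid = b.uid AND a.batch = b.batch.
- a row (uid=7, batch=EZ): matches 1 b row(s) → 1 output row(s).
- a row (uid=3, batch=EZ): no match.
- a row (uid=6, batch=HP): no match.
- a row (uid=3, batch=LS): no match.
- a row (uid=8, batch=KW): matches 1 b row(s) → 1 output row(s).
- a row (uid=3, batch=HP): no match.
- 7 b row(s) had no a match → kept, a columns NULL.
Total: 2 matched + 7 padded = 9 rows.

9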